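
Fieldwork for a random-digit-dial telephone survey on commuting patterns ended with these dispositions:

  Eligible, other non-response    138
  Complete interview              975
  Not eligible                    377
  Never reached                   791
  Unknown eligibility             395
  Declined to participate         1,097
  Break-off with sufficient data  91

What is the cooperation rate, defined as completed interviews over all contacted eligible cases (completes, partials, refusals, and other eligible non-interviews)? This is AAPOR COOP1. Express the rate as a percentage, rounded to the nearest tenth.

42.4%

Numerator: 975
Base: 975 + 91 + 1097 + 138 = 2301
COOP1 = 975 / 2301 = 0.4237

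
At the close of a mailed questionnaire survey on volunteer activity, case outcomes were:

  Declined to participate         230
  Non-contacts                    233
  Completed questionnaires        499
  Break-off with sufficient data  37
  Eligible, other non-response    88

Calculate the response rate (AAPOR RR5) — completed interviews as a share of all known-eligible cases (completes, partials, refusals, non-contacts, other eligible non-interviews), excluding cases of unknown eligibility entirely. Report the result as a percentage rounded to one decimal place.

Numerator: 499
Denominator: 499 + 37 + 230 + 233 + 88 = 1087
RR5 = 499 / 1087 = 0.4591

45.9%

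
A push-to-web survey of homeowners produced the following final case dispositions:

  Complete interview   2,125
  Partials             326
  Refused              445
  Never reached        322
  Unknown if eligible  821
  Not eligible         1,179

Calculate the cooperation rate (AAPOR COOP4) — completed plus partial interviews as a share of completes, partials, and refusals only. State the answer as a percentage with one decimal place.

84.6%

Num → 2125 + 326 = 2451
Denominator → 2125 + 326 + 445 = 2896
COOP4 = 2451 / 2896 = 0.8463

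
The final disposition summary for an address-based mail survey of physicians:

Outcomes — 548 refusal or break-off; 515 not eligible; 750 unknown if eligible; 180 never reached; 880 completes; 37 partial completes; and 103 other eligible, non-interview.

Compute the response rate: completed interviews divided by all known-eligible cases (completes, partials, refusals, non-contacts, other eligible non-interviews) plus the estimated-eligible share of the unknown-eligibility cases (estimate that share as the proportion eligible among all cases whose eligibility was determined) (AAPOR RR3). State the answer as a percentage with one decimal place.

37.8%

Numerator = 880
Determined eligible = 880 + 37 + 548 + 180 + 103 = 1748
e = 1748 / (1748 + 515) = 1748 / 2263 = 0.7724
e × U = 0.7724 × 750 = 579.30
Base = 1748 + 579.30 = 2327.30
RR3 = 880 / 2327.30 = 0.3781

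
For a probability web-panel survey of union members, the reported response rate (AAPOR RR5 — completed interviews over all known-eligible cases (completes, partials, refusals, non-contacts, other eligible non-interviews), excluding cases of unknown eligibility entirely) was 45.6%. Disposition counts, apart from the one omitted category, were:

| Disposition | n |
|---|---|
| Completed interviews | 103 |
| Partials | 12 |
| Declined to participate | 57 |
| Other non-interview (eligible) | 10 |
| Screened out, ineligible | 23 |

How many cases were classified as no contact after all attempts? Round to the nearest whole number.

44

RR5 = 103 / D = 0.456
D = 103 / 0.456 = 225.9
Rest of base = 182
no contact after all attempts = 225.9 − 182 ≈ 44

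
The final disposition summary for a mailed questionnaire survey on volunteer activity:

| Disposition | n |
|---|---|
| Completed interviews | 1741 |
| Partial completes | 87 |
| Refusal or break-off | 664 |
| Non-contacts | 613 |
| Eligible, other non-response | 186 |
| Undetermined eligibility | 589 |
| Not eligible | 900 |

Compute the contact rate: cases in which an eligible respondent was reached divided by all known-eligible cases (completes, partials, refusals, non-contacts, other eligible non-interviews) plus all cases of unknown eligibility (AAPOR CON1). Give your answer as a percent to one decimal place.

69.0%

Num = 1741 + 87 + 664 + 186 = 2678
Denominator = 1741 + 87 + 664 + 613 + 186 + 589 = 3880
CON1 = 2678 / 3880 = 0.6902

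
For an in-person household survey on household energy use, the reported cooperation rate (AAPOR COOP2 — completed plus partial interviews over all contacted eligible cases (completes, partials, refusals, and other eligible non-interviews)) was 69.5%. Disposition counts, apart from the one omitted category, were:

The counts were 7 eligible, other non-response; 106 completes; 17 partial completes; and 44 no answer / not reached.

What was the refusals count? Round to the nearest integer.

Numerator = 106 + 17 = 123
COOP2 = 123 / D = 0.695
D = 123 / 0.695 = 177.0
Other denominator terms total 130
refusals = 177.0 − 130 ≈ 47

47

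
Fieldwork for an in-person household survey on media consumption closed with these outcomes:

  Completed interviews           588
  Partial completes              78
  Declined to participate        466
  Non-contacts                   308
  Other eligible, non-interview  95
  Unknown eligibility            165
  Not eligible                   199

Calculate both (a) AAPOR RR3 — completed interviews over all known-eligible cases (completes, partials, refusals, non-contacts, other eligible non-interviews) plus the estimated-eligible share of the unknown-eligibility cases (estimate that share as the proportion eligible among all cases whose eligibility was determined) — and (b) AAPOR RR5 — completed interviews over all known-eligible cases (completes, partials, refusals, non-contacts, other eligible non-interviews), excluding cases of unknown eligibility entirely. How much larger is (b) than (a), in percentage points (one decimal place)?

3.3

Numerator → 588
Determined eligible → 588 + 78 + 466 + 308 + 95 = 1535
e = 1535 / (1535 + 199) = 1535 / 1734 = 0.8852
Eligible share of unknowns → 0.8852 × 165 = 146.06
Denom → 1535 + 146.06 = 1681.06
RR3 = 588 / 1681.06 = 0.3498
Denom → 588 + 78 + 466 + 308 + 95 = 1535
RR5 = 588 / 1535 = 0.3831
Difference = 38.31 − 34.98 = 3.33 percentage points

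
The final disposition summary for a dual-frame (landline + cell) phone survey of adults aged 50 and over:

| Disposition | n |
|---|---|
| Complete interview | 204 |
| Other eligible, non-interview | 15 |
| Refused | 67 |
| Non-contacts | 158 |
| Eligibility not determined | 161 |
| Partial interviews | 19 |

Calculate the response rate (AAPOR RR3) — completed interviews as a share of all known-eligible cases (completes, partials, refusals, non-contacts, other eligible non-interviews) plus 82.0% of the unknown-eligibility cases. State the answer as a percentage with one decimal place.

34.3%

Num → 204
Eligible (known) → 204 + 19 + 67 + 158 + 15 = 463
Eligible share of unknowns → 0.8200 × 161 = 132.02
Denominator → 463 + 132.02 = 595.02
RR3 = 204 / 595.02 = 0.3428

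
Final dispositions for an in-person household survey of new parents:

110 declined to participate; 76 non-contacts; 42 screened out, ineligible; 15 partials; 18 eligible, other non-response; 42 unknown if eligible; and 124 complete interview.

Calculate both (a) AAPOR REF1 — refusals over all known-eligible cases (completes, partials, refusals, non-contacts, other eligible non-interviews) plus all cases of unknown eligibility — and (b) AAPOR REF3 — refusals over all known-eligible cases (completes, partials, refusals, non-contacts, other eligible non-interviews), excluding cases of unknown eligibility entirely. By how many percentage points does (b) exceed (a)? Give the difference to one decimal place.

3.5

Top = 110
Denom = 124 + 15 + 110 + 76 + 18 + 42 = 385
REF1 = 110 / 385 = 0.2857
Denom = 124 + 15 + 110 + 76 + 18 = 343
REF3 = 110 / 343 = 0.3207
Difference = 32.07 − 28.57 = 3.50 percentage points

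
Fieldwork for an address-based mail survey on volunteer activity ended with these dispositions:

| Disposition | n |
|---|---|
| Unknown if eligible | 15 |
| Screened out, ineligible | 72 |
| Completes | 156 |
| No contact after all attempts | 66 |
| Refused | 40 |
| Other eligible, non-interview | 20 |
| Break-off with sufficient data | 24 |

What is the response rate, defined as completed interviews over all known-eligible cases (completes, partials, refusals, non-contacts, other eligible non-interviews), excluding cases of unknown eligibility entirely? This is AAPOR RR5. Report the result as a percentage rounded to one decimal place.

Num: 156
Denom: 156 + 24 + 40 + 66 + 20 = 306
RR5 = 156 / 306 = 0.5098

51.0%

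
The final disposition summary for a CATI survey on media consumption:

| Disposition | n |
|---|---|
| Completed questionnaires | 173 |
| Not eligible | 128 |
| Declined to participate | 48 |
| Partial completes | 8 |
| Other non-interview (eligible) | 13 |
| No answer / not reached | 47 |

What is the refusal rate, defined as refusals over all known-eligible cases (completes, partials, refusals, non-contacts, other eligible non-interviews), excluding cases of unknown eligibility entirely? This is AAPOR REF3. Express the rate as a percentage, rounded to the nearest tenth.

Top → 48
Base → 173 + 8 + 48 + 47 + 13 = 289
REF3 = 48 / 289 = 0.1661

16.6%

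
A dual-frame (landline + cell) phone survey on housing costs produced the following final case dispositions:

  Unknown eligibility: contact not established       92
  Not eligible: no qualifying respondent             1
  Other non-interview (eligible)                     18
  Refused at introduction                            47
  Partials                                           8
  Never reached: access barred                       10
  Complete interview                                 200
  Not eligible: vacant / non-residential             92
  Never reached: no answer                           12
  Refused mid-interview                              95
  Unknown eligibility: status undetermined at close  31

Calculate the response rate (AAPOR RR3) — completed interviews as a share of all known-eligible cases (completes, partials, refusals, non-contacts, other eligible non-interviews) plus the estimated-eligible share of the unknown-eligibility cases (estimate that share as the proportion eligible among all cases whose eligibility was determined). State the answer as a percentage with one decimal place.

Refused = 47 + 95 = 142
No answer / not reached = 12 + 10 = 22
Unknown eligibility = 92 + 31 = 123
Out of scope = 1 + 92 = 93
Top → 200
Eligible (known) → 200 + 8 + 142 + 22 + 18 = 390
e = 390 / (390 + 93) = 390 / 483 = 0.8075
Estimated eligible among unknowns → 0.8075 × 123 = 99.32
Denominator → 390 + 99.32 = 489.32
RR3 = 200 / 489.32 = 0.4087

40.9%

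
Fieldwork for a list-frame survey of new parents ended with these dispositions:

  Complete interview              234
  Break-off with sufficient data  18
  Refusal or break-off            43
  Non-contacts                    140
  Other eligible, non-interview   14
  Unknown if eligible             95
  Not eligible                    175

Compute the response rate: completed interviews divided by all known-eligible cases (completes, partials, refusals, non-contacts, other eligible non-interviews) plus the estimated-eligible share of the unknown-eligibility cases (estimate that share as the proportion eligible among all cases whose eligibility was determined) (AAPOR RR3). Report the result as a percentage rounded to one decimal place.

45.2%

Num → 234
Known eligible → 234 + 18 + 43 + 140 + 14 = 449
e = 449 / (449 + 175) = 449 / 624 = 0.7196
e × U → 0.7196 × 95 = 68.36
Base → 449 + 68.36 = 517.36
RR3 = 234 / 517.36 = 0.4523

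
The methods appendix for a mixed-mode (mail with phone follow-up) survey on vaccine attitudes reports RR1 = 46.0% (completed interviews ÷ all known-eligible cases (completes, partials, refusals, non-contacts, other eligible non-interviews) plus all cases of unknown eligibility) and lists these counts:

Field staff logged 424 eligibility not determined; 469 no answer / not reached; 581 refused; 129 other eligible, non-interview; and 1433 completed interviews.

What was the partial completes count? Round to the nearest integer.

RR1 = 1433 / D = 0.460
D = 1433 / 0.460 = 3115.2
Other denominator terms total 3036
partial completes = 3115.2 − 3036 ≈ 79

79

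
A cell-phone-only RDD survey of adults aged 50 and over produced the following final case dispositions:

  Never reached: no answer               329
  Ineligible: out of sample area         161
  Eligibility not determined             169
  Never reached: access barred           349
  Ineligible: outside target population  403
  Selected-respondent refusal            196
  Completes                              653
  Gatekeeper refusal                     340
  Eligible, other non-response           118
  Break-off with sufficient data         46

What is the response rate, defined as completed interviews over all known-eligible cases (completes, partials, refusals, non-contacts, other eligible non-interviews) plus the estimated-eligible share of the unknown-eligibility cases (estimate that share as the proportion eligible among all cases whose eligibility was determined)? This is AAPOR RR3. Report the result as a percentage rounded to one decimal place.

30.2%

Refused = 340 + 196 = 536
No answer / not reached = 329 + 349 = 678
Not eligible = 403 + 161 = 564
Top: 653
Determined eligible: 653 + 46 + 536 + 678 + 118 = 2031
e = 2031 / (2031 + 564) = 2031 / 2595 = 0.7827
Estimated eligible among unknowns: 0.7827 × 169 = 132.28
Denominator: 2031 + 132.28 = 2163.28
RR3 = 653 / 2163.28 = 0.3019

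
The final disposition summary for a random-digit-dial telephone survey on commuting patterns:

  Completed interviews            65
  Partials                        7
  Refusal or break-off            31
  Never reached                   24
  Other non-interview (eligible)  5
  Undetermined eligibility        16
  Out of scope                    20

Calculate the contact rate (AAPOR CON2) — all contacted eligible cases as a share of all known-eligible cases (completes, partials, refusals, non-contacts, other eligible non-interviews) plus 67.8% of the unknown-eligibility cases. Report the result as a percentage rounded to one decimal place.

75.6%

Num: 65 + 7 + 31 + 5 = 108
Determined eligible: 65 + 7 + 31 + 24 + 5 = 132
Eligible share of unknowns: 0.6780 × 16 = 10.85
Denom: 132 + 10.85 = 142.85
CON2 = 108 / 142.85 = 0.7560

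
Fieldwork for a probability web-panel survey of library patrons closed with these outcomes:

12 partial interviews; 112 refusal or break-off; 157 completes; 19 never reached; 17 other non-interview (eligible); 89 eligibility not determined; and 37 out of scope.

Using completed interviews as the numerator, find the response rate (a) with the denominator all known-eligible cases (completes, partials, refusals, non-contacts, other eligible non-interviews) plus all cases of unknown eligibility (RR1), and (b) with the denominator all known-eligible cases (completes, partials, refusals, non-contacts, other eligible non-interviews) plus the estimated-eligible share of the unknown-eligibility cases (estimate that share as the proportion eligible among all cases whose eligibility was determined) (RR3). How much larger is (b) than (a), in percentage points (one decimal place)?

0.9

Numerator: 157
Denom: 157 + 12 + 112 + 19 + 17 + 89 = 406
RR1 = 157 / 406 = 0.3867
Eligible (known): 157 + 12 + 112 + 19 + 17 = 317
e = 317 / (317 + 37) = 317 / 354 = 0.8955
Estimated eligible among unknowns: 0.8955 × 89 = 79.70
Denom: 317 + 79.70 = 396.70
RR3 = 157 / 396.70 = 0.3958
Difference = 39.58 − 38.67 = 0.91 percentage points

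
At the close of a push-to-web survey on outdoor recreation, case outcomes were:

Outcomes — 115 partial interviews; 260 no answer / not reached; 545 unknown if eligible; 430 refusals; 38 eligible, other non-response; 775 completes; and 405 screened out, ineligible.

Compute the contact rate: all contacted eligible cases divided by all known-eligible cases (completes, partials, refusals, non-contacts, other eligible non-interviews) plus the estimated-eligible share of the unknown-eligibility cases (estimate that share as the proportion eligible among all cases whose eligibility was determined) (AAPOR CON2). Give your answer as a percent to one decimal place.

66.1%

Numerator → 775 + 115 + 430 + 38 = 1358
Determined eligible → 775 + 115 + 430 + 260 + 38 = 1618
e = 1618 / (1618 + 405) = 1618 / 2023 = 0.7998
Estimated eligible among unknowns → 0.7998 × 545 = 435.89
Denominator → 1618 + 435.89 = 2053.89
CON2 = 1358 / 2053.89 = 0.6612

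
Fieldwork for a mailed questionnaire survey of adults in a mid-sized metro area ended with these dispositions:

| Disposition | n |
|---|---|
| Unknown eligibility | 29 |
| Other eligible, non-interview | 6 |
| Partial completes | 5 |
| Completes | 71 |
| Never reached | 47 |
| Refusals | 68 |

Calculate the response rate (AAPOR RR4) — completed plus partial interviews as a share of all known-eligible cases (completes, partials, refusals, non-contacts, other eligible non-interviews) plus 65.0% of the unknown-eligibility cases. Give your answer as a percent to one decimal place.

Numerator: 71 + 5 = 76
Known eligible: 71 + 5 + 68 + 47 + 6 = 197
e × U: 0.6500 × 29 = 18.85
Denom: 197 + 18.85 = 215.85
RR4 = 76 / 215.85 = 0.3521

35.2%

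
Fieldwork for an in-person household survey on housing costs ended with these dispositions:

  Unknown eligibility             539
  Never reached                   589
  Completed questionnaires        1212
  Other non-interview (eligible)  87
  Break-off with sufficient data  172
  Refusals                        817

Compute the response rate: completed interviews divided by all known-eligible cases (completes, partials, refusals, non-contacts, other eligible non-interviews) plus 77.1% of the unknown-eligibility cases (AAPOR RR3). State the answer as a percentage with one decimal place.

36.8%

Num → 1212
Determined eligible → 1212 + 172 + 817 + 589 + 87 = 2877
Estimated eligible among unknowns → 0.7710 × 539 = 415.57
Base → 2877 + 415.57 = 3292.57
RR3 = 1212 / 3292.57 = 0.3681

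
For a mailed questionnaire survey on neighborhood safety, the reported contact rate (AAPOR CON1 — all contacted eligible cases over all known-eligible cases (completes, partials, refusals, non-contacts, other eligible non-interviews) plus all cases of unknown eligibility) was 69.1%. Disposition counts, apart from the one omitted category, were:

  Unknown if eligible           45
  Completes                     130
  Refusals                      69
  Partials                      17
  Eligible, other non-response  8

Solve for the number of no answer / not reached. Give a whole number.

55

Num: 130 + 17 + 69 + 8 = 224
CON1 = 224 / D = 0.691
D = 224 / 0.691 = 324.2
Other denominator terms total 269
no answer / not reached = 324.2 − 269 ≈ 55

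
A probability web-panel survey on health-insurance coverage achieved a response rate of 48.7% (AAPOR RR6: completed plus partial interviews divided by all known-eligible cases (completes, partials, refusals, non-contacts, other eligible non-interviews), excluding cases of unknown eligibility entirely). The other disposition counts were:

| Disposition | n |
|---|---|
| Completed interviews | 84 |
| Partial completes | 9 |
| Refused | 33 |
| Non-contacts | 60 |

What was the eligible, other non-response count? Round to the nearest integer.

Top → 84 + 9 = 93
RR6 = 93 / D = 0.487
D = 93 / 0.487 = 191.0
Rest of base = 186
eligible, other non-response = 191.0 − 186 ≈ 5

5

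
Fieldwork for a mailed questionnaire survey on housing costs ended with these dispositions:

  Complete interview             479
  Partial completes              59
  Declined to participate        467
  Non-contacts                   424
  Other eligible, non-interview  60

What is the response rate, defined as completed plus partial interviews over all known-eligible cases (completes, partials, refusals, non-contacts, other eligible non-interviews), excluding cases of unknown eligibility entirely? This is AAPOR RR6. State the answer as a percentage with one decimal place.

36.1%

Top → 479 + 59 = 538
Base → 479 + 59 + 467 + 424 + 60 = 1489
RR6 = 538 / 1489 = 0.3613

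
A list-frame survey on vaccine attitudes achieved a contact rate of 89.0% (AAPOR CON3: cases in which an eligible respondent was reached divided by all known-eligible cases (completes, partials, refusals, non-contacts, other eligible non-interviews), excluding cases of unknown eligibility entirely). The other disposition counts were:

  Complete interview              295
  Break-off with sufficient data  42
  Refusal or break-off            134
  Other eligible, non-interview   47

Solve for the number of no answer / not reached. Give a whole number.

Num: 295 + 42 + 134 + 47 = 518
CON3 = 518 / D = 0.890
D = 518 / 0.890 = 582.0
Other denominator terms total 518
no answer / not reached = 582.0 − 518 ≈ 64

64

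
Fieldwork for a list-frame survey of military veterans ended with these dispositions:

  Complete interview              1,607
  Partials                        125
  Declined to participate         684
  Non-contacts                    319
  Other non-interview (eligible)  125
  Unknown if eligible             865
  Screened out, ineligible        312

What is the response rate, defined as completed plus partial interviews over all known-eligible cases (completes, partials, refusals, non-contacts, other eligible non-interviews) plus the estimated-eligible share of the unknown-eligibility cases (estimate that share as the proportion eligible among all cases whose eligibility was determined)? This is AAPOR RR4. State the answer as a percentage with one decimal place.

Num → 1607 + 125 = 1732
Determined eligible → 1607 + 125 + 684 + 319 + 125 = 2860
e = 2860 / (2860 + 312) = 2860 / 3172 = 0.9016
Estimated eligible among unknowns → 0.9016 × 865 = 779.88
Denom → 2860 + 779.88 = 3639.88
RR4 = 1732 / 3639.88 = 0.4758

47.6%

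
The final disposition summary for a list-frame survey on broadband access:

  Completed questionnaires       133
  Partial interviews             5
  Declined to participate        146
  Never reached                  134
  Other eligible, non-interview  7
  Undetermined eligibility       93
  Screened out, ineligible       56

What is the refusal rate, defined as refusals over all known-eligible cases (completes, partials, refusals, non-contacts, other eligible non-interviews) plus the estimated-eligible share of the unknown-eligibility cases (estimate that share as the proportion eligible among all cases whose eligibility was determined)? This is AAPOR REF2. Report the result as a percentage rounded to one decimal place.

Num → 146
Known eligible → 133 + 5 + 146 + 134 + 7 = 425
e = 425 / (425 + 56) = 425 / 481 = 0.8836
Estimated eligible among unknowns → 0.8836 × 93 = 82.17
Denominator → 425 + 82.17 = 507.17
REF2 = 146 / 507.17 = 0.2879

28.8%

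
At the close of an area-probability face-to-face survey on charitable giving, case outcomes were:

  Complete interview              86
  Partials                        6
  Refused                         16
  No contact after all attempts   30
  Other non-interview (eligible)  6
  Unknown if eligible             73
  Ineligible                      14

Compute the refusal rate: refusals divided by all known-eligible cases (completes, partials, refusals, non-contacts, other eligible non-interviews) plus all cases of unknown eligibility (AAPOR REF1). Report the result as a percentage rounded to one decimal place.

Top = 16
Denom = 86 + 6 + 16 + 30 + 6 + 73 = 217
REF1 = 16 / 217 = 0.0737

7.4%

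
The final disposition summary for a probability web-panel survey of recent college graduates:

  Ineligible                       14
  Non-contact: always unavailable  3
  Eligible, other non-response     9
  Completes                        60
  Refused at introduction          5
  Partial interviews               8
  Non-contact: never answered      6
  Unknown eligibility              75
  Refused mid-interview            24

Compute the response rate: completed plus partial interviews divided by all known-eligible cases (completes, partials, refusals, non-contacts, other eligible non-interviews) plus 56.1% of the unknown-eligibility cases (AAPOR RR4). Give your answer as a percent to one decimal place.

43.3%

Refusal or break-off = 5 + 24 = 29
Non-contacts = 6 + 3 = 9
Num: 60 + 8 = 68
Known eligible: 60 + 8 + 29 + 9 + 9 = 115
e × U: 0.5610 × 75 = 42.08
Base: 115 + 42.08 = 157.08
RR4 = 68 / 157.08 = 0.4329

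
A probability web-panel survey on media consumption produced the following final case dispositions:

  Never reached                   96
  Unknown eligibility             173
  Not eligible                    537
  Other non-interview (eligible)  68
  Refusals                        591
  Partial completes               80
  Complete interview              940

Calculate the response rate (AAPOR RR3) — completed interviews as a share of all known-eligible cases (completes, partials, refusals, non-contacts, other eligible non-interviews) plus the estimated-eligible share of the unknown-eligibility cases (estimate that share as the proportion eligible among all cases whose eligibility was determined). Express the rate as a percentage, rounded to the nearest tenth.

Num = 940
Eligible (known) = 940 + 80 + 591 + 96 + 68 = 1775
e = 1775 / (1775 + 537) = 1775 / 2312 = 0.7677
e × U = 0.7677 × 173 = 132.81
Base = 1775 + 132.81 = 1907.81
RR3 = 940 / 1907.81 = 0.4927

49.3%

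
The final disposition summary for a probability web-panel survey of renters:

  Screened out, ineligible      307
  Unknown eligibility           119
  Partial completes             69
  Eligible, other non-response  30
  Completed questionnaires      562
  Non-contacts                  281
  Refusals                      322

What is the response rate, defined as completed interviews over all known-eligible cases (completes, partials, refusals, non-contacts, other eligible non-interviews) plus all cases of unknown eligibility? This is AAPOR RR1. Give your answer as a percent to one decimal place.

Num: 562
Base: 562 + 69 + 322 + 281 + 30 + 119 = 1383
RR1 = 562 / 1383 = 0.4064

40.6%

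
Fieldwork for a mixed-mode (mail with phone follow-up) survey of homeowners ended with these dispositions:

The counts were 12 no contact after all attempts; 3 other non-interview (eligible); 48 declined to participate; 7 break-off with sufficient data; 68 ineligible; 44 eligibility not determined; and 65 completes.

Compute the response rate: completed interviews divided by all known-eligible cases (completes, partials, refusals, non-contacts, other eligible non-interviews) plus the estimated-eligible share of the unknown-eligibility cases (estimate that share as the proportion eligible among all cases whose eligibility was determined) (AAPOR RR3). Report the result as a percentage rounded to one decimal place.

Top: 65
Eligible (known): 65 + 7 + 48 + 12 + 3 = 135
e = 135 / (135 + 68) = 135 / 203 = 0.6650
Estimated eligible among unknowns: 0.6650 × 44 = 29.26
Denom: 135 + 29.26 = 164.26
RR3 = 65 / 164.26 = 0.3957

39.6%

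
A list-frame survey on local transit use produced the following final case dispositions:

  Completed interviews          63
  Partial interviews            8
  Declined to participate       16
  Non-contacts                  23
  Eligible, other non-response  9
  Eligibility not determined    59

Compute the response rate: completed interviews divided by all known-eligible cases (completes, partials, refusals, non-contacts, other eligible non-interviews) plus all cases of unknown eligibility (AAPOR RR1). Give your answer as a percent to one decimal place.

35.4%

Num: 63
Denom: 63 + 8 + 16 + 23 + 9 + 59 = 178
RR1 = 63 / 178 = 0.3539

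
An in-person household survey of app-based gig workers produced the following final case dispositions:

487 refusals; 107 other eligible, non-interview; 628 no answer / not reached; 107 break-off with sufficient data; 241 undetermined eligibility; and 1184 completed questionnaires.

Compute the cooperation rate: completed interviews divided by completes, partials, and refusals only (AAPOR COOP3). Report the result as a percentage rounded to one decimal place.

Num = 1184
Base = 1184 + 107 + 487 = 1778
COOP3 = 1184 / 1778 = 0.6659

66.6%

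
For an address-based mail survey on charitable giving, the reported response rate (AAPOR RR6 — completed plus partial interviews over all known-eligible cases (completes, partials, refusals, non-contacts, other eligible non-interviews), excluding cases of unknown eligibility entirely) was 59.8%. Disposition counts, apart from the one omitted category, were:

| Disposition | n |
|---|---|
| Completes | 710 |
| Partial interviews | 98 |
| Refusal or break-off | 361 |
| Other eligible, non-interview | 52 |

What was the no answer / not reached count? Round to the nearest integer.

130

Num: 710 + 98 = 808
RR6 = 808 / D = 0.598
D = 808 / 0.598 = 1351.2
Rest of base = 1221
no answer / not reached = 1351.2 − 1221 ≈ 130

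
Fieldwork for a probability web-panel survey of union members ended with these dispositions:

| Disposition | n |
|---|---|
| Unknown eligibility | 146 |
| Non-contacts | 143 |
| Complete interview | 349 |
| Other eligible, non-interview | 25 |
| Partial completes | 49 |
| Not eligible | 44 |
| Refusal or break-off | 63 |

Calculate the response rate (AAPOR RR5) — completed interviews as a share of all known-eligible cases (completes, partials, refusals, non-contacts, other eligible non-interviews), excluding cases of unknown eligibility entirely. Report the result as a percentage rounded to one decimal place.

Num = 349
Denominator = 349 + 49 + 63 + 143 + 25 = 629
RR5 = 349 / 629 = 0.5548

55.5%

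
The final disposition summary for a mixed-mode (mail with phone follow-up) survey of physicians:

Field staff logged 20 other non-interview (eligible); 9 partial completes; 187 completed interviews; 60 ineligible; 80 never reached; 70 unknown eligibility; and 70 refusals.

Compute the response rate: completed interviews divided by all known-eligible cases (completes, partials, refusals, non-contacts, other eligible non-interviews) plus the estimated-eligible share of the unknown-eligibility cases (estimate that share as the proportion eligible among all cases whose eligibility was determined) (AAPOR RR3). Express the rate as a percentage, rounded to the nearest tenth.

43.9%

Top = 187
Known eligible = 187 + 9 + 70 + 80 + 20 = 366
e = 366 / (366 + 60) = 366 / 426 = 0.8592
Estimated eligible among unknowns = 0.8592 × 70 = 60.14
Denominator = 366 + 60.14 = 426.14
RR3 = 187 / 426.14 = 0.4388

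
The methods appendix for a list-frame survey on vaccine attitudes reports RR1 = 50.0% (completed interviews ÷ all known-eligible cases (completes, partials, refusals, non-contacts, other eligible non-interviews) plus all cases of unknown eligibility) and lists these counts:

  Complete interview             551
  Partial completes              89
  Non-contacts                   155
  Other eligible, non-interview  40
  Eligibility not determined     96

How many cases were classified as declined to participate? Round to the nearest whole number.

RR1 = 551 / D = 0.500
D = 551 / 0.500 = 1102.0
Remaining denominator categories sum to 931
declined to participate = 1102.0 − 931 ≈ 171

171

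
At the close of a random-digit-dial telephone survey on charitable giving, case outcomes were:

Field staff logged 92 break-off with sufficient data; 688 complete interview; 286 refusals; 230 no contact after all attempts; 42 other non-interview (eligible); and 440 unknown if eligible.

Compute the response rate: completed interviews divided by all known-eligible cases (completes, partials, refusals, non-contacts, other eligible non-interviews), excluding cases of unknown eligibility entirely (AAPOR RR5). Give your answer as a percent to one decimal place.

51.4%

Top: 688
Base: 688 + 92 + 286 + 230 + 42 = 1338
RR5 = 688 / 1338 = 0.5142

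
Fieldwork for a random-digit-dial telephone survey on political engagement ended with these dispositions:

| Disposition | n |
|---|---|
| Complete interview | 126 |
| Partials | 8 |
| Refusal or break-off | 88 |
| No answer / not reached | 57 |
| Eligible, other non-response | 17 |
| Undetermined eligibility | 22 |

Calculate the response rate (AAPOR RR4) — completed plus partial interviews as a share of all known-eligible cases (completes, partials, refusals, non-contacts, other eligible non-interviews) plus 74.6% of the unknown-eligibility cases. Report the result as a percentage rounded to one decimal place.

Top: 126 + 8 = 134
Eligible (known): 126 + 8 + 88 + 57 + 17 = 296
Estimated eligible among unknowns: 0.7460 × 22 = 16.41
Denom: 296 + 16.41 = 312.41
RR4 = 134 / 312.41 = 0.4289

42.9%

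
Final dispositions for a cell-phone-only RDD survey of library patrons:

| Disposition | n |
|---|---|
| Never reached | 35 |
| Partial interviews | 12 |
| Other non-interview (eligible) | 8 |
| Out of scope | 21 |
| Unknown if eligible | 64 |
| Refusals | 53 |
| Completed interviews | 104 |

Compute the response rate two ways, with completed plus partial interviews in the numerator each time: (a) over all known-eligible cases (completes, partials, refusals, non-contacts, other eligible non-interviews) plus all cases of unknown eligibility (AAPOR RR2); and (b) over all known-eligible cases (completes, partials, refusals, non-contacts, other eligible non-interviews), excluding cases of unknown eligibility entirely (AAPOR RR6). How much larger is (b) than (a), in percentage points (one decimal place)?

Numerator → 104 + 12 = 116
Denom → 104 + 12 + 53 + 35 + 8 + 64 = 276
RR2 = 116 / 276 = 0.4203
Denom → 104 + 12 + 53 + 35 + 8 = 212
RR6 = 116 / 212 = 0.5472
Difference = 54.72 − 42.03 = 12.69 percentage points

12.7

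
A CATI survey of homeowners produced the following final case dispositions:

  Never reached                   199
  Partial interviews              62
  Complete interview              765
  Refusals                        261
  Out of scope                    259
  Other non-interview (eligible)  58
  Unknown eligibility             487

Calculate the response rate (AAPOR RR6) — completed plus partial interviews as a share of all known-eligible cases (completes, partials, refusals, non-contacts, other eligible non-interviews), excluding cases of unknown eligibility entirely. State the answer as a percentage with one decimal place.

Top: 765 + 62 = 827
Base: 765 + 62 + 261 + 199 + 58 = 1345
RR6 = 827 / 1345 = 0.6149

61.5%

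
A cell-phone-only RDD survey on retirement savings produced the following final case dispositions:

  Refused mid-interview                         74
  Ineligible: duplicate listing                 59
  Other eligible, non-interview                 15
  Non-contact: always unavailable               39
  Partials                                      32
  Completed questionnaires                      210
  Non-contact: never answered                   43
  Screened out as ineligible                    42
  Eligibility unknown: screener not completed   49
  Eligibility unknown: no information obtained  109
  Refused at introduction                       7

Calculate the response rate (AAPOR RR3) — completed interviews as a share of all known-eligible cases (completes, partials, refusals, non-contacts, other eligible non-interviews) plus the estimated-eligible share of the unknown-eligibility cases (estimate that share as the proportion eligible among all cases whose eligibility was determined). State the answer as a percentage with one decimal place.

38.4%

Refused = 7 + 74 = 81
Never reached = 43 + 39 = 82
Eligibility not determined = 49 + 109 = 158
Out of scope = 42 + 59 = 101
Num = 210
Eligible (known) = 210 + 32 + 81 + 82 + 15 = 420
e = 420 / (420 + 101) = 420 / 521 = 0.8061
Eligible share of unknowns = 0.8061 × 158 = 127.36
Denom = 420 + 127.36 = 547.36
RR3 = 210 / 547.36 = 0.3837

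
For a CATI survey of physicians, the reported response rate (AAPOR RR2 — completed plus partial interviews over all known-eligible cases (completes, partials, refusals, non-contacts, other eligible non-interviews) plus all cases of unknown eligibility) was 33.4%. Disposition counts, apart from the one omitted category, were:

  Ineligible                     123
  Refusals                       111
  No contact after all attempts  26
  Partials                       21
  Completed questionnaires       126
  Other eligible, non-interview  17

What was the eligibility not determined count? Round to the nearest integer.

139

Num: 126 + 21 = 147
RR2 = 147 / D = 0.334
D = 147 / 0.334 = 440.1
Other denominator terms total 301
eligibility not determined = 440.1 − 301 ≈ 139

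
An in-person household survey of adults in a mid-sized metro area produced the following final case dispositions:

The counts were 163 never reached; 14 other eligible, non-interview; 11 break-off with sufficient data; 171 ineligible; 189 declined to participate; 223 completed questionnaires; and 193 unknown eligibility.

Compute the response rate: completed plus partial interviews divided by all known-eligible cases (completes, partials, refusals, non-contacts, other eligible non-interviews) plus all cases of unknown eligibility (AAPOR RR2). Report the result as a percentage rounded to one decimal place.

Numerator → 223 + 11 = 234
Denom → 223 + 11 + 189 + 163 + 14 + 193 = 793
RR2 = 234 / 793 = 0.2951

29.5%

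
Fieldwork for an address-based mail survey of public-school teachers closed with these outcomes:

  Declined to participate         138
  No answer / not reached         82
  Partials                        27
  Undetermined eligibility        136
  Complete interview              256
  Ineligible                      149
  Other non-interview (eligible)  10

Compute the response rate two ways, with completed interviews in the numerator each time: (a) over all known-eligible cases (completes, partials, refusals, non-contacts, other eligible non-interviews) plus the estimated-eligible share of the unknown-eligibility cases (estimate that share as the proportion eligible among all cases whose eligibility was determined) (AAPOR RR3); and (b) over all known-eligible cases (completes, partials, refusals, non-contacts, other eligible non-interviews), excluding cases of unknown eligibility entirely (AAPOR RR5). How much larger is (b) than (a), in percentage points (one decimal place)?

8.5

Num = 256
Eligible (known) = 256 + 27 + 138 + 82 + 10 = 513
e = 513 / (513 + 149) = 513 / 662 = 0.7749
Eligible share of unknowns = 0.7749 × 136 = 105.39
Denominator = 513 + 105.39 = 618.39
RR3 = 256 / 618.39 = 0.4140
Denominator = 256 + 27 + 138 + 82 + 10 = 513
RR5 = 256 / 513 = 0.4990
Difference = 49.90 − 41.40 = 8.50 percentage points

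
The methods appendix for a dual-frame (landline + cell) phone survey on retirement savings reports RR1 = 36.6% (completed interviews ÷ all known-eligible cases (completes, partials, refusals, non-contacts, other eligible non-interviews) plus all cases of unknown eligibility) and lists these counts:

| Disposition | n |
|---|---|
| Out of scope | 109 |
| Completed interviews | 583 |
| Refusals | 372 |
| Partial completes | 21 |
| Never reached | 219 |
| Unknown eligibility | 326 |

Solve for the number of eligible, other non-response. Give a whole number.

72

RR1 = 583 / D = 0.366
D = 583 / 0.366 = 1592.9
Other denominator terms total 1521
eligible, other non-response = 1592.9 − 1521 ≈ 72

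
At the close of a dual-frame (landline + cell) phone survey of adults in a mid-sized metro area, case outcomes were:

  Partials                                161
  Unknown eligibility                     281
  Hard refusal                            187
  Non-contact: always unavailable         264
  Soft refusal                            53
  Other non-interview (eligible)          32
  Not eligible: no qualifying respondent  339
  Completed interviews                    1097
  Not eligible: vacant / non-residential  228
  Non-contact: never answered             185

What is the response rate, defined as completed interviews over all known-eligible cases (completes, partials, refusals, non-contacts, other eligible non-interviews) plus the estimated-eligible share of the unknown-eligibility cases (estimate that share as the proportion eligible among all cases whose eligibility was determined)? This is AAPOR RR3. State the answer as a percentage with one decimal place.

Declined to participate = 187 + 53 = 240
No contact after all attempts = 185 + 264 = 449
Out of scope = 339 + 228 = 567
Num = 1097
Eligible (known) = 1097 + 161 + 240 + 449 + 32 = 1979
e = 1979 / (1979 + 567) = 1979 / 2546 = 0.7773
Eligible share of unknowns = 0.7773 × 281 = 218.42
Base = 1979 + 218.42 = 2197.42
RR3 = 1097 / 2197.42 = 0.4992

49.9%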